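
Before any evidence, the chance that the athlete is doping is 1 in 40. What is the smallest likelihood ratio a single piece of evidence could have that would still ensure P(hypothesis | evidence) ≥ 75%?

117

Prior odds = 0.025/0.975 = 1/39.
Target odds = 0.75/0.25 = 3.
Required Bayes factor = 3 ÷ (1/39) = 117.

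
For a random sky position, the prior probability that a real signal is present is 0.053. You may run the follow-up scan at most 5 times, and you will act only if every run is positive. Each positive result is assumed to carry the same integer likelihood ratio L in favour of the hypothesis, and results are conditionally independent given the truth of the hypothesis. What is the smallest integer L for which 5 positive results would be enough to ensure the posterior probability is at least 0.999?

8

Prior odds = 0.053/0.947 = 53/947.
Target odds = 0.999/0.001 = 999.
Need L⁵ ≥ 999 ÷ (53/947) = 946053/53.
7⁵ = 16807 < 946053/53 ≤ 32768 = 8⁵, so L = 8.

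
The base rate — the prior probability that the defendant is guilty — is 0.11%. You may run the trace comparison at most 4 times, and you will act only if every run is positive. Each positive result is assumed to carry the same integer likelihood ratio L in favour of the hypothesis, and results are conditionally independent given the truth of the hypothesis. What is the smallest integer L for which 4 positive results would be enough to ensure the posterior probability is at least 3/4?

8

Prior odds = 0.0011/0.9989 = 11/9989.
Target odds = 0.75/0.25 = 3.
Need L⁴ ≥ 3 ÷ (11/9989) = 29967/11.
7⁴ = 2401 < 29967/11 ≤ 4096 = 8⁴, so L = 8.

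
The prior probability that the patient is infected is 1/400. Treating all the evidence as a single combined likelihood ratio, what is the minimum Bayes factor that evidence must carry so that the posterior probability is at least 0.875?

2793

Prior odds = 0.0025/0.9975 = 1/399.
Target odds = 0.875/0.125 = 7.
Required Bayes factor = 7 ÷ (1/399) = 2793.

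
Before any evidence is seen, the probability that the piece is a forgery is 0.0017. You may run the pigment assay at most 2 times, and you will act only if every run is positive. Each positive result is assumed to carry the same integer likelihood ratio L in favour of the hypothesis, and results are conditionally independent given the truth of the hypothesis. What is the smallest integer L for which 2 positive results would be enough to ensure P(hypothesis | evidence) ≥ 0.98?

170

Prior odds = 0.0017/0.9983 = 17/9983.
Target odds = 0.98/0.02 = 49.
Need L² ≥ 49 ÷ (17/9983) = 489167/17.
169² = 28561 < 489167/17 ≤ 28900 = 170², so L = 170.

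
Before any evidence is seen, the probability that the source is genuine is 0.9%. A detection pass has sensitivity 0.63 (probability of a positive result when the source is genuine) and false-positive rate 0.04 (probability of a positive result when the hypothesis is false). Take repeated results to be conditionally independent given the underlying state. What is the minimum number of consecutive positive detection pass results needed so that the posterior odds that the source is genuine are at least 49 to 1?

4

Prior odds: 0.009 ÷ 0.991 = 9/991.
Likelihood ratio of a positive result = 0.63/0.04 = 15.75.
Target odds = 49.
Need (9/991) × 15.75ⁿ ≥ 49, i.e. 15.75ⁿ ≥ 48559/9.
15.75³ = 3906.984375 falls short of 48559/9 but 15.75⁴ = 15752961/256 reaches it, so n = 4.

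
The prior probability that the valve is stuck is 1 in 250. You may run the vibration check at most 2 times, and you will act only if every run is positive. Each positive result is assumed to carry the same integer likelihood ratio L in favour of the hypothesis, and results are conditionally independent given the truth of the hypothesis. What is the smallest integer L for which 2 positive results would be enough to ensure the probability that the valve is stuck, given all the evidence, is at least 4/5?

Prior odds = 0.004/0.996 = 1/249.
Target odds = 0.8/0.2 = 4.
Need L² ≥ 4 ÷ (1/249) = 996.
31² = 961 < 996 ≤ 1024 = 32², so L = 32.

32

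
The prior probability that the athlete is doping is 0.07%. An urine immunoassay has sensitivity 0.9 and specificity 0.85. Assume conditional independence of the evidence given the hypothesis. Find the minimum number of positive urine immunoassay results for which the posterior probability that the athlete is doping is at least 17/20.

6

Prior odds: 0.0007 ÷ 0.9993 = 7/9993.
False-positive rate = 1 − 0.85 = 0.15; likelihood ratio of a positive = 0.9/0.15 = 6.
Target posterior odds = 0.85/0.15 = 17/3.
Require 6ⁿ ≥ 17/3 ÷ (7/9993) = 56627/7.
6⁵ = 7776 falls short of 56627/7 but 6⁶ = 46656 reaches it, so n = 6.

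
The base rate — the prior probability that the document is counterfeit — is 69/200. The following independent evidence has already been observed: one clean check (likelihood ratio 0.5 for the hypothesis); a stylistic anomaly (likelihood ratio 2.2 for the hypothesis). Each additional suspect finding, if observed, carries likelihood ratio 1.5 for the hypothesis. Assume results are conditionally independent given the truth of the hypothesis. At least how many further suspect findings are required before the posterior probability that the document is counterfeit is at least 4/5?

5

Prior odds = 0.345/0.655 = 69/131.
Combined Bayes factor of the evidence already in hand = 0.5 × 2.2 = 1.1.
Odds after that evidence = (69/131) × 1.1 = 759/1310.
Target odds = 0.8/0.2 = 4.
Need 1.5ⁿ ≥ 4 ÷ (759/1310) = 5240/759.
1.5⁴ = 5.0625 falls short of 5240/759 but 1.5⁵ = 7.59375 reaches it, so n = 5.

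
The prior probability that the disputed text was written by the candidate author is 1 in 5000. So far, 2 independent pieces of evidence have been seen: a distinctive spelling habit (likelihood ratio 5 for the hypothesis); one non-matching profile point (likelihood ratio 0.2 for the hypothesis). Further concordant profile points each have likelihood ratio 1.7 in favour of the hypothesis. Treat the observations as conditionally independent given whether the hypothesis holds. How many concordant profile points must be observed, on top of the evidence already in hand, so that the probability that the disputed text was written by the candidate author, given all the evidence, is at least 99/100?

25

Prior odds = 0.0002/0.9998 = 1/4999.
Combined Bayes factor of the evidence already in hand = 5 × 0.2 = 1.
Odds after that evidence = (1/4999) × 1 = 1/4999.
Target odds = 0.99/0.01 = 99.
Need 1.7ⁿ ≥ 99 ÷ (1/4999) = 494901.
1.7²⁴ ≈339449 falls short of 494901 but 1.7²⁵ ≈577063 reaches it, so n = 25.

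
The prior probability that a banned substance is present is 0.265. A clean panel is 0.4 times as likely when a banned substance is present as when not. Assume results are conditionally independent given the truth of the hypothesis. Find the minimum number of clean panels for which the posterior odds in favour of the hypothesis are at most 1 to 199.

5

Prior odds: 0.265 ÷ 0.735 = 53/147.
Likelihood ratio per clean panel = 0.4.
Target odds = 1/199.
Require 0.4ⁿ ≤ 1/199 ÷ (53/147) = 147/10547.
0.4⁴ = 0.0256 is still above 147/10547 but 0.4⁵ = 0.01024 is at or below it, so n = 5.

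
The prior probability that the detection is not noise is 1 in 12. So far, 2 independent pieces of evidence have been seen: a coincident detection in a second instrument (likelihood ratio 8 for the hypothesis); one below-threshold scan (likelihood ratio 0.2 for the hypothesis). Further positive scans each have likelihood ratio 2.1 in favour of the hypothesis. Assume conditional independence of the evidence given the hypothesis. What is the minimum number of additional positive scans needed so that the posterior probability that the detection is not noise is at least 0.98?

Prior odds = (1/12)/(11/12) = 1/11.
Combined Bayes factor of the evidence already in hand = 8 × 0.2 = 1.6.
Odds after that evidence = (1/11) × 1.6 = 8/55.
Target odds = 0.98/0.02 = 49.
Need 2.1ⁿ ≥ 49 ÷ (8/55) = 336.875.
2.1⁷ ≈180.109 falls short of 336.875 but 2.1⁸ ≈378.229 reaches it, so n = 8.

8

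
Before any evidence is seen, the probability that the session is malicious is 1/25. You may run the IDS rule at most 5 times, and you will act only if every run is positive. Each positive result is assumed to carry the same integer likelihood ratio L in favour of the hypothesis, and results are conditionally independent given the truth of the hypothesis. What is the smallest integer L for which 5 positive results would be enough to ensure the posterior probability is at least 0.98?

5

Prior odds = 0.04/0.96 = 1/24.
Target odds = 0.98/0.02 = 49.
Need L⁵ ≥ 49 ÷ (1/24) = 1176.
4⁵ = 1024 < 1176 ≤ 3125 = 5⁵, so L = 5.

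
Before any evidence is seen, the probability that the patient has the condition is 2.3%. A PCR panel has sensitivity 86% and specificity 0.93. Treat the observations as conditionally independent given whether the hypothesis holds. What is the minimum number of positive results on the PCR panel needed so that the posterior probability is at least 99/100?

4

Prior odds: 0.023 ÷ 0.977 = 23/977.
False-positive rate = 1 − 0.93 = 0.07; likelihood ratio of a positive = 0.86/0.07 = 86/7.
Target odds: 0.99 ÷ 0.01 = 99.
Need (23/977) × (86/7)ⁿ ≥ 99, i.e. (86/7)ⁿ ≥ 96723/23.
(86/7)³ = 636056/343 falls short of 96723/23 but (86/7)⁴ = 54700816/2401 reaches it, so n = 4.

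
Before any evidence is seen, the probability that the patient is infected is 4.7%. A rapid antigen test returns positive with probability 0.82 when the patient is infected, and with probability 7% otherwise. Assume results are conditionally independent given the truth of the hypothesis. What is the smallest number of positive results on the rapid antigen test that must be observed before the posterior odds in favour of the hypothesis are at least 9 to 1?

3

Prior odds = 0.047/0.953 = 47/953.
Likelihood ratio of a positive result = 0.82/0.07 = 82/7.
Target odds = 9.
Require (82/7)ⁿ ≥ 9 ÷ (47/953) = 8577/47.
(82/7)² = 6724/49 falls short of 8577/47 but (82/7)³ = 551368/343 reaches it, so n = 3.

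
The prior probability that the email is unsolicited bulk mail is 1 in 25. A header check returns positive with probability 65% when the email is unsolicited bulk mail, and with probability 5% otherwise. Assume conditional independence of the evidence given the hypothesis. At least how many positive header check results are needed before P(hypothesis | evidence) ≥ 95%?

Prior odds = 0.04/0.96 = 1/24.
Likelihood ratio of a positive result = 0.65/0.05 = 13.
Target odds: 0.95 ÷ 0.05 = 19.
Require 13ⁿ ≥ 19 ÷ (1/24) = 456.
13² = 169 falls short of 456 but 13³ = 2197 reaches it, so n = 3.

3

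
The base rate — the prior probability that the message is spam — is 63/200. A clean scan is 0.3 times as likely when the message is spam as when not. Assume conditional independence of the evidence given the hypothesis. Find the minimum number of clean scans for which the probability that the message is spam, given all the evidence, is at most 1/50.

Prior odds: 0.315 ÷ 0.685 = 63/137.
Likelihood ratio per clean scan = 0.3.
Target posterior odds = 0.02/0.98 = 1/49.
Need (63/137) × 0.3ⁿ ≤ 1/49, i.e. 0.3ⁿ ≤ 137/3087.
0.3² = 0.09 is still above 137/3087 but 0.3³ = 0.027 is at or below it, so n = 3.

3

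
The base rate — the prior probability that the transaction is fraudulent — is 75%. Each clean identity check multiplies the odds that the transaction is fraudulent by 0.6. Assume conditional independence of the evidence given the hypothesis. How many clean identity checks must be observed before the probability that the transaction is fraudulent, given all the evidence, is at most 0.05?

Prior odds: 0.75 ÷ 0.25 = 3.
Likelihood ratio per clean identity check = 0.6.
Target posterior odds = 0.05/0.95 = 1/19.
Need 3 × 0.6ⁿ ≤ 1/19, i.e. 0.6ⁿ ≤ 1/57.
0.6⁷ = 2187/78125 is still above 1/57 but 0.6⁸ = 6561/390625 is at or below it, so n = 8.

8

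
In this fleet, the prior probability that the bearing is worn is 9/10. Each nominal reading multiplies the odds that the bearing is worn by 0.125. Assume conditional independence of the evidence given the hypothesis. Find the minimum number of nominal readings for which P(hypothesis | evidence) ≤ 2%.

3

Prior odds: 0.9 ÷ 0.1 = 9.
Likelihood ratio per nominal reading = 0.125.
Target odds: 0.02 ÷ 0.98 = 1/49.
Need 9 × 0.125ⁿ ≤ 1/49, i.e. 0.125ⁿ ≤ 1/441.
0.125² = 0.015625 is still above 1/441 but 0.125³ = 0.001953125 is at or below it, so n = 3.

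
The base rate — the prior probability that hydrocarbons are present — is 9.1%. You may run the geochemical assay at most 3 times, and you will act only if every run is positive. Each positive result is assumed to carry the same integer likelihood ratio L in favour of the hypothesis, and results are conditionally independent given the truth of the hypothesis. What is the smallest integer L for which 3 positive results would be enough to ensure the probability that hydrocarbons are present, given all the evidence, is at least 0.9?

Prior odds = 0.091/0.909 = 91/909.
Target odds = 0.9/0.1 = 9.
Need L³ ≥ 9 ÷ (91/909) = 8181/91.
4³ = 64 < 8181/91 ≤ 125 = 5³, so L = 5.

5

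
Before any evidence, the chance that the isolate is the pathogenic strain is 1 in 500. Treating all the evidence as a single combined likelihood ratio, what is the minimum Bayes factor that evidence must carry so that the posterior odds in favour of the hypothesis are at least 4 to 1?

1996

Prior odds = 0.002/0.998 = 1/499.
Target odds = 4.
Required Bayes factor = 4 ÷ (1/499) = 1996.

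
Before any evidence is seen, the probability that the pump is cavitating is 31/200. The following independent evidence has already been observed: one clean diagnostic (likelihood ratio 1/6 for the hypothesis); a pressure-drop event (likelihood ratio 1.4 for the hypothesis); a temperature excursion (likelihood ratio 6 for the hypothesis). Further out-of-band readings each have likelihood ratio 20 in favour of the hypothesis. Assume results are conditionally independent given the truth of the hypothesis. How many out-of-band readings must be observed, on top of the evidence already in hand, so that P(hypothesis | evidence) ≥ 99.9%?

3

Prior odds = 0.155/0.845 = 31/169.
Combined Bayes factor of the evidence already in hand = (1/6) × 1.4 × 6 = 1.4.
Odds after that evidence = (31/169) × 1.4 = 217/845.
Target odds = 0.999/0.001 = 999.
Need 20ⁿ ≥ 999 ÷ (217/845) = 844155/217.
20² = 400 falls short of 844155/217 but 20³ = 8000 reaches it, so n = 3.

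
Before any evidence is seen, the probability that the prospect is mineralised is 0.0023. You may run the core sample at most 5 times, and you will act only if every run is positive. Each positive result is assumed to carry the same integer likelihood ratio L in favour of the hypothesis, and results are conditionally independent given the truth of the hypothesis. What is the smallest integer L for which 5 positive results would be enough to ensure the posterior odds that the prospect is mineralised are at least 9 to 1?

6

Prior odds = 0.0023/0.9977 = 23/9977.
Target odds = 9.
Need L⁵ ≥ 9 ÷ (23/9977) = 89793/23.
5⁵ = 3125 < 89793/23 ≤ 7776 = 6⁵, so L = 6.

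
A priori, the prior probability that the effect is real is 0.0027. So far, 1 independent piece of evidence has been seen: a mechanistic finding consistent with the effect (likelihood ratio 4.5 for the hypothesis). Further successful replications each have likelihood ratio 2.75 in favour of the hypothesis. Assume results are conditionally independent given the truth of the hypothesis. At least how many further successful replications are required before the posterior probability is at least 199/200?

10

Prior odds = 0.0027/0.9973 = 27/9973.
Bayes factor of the evidence already in hand = 4.5.
Odds after that evidence = (27/9973) × 4.5 = 243/19946.
Target odds = 0.995/0.005 = 199.
Need 2.75ⁿ ≥ 199 ÷ (243/19946) = 3969254/243.
2.75⁹ ≈8994.86 falls short of 3969254/243 but 2.75¹⁰ ≈24735.9 reaches it, so n = 10.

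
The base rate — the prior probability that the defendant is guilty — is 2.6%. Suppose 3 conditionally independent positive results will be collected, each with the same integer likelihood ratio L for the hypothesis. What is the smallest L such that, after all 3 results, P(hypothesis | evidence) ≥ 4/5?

Prior odds = 0.026/0.974 = 13/487.
Target odds = 0.8/0.2 = 4.
Need L³ ≥ 4 ÷ (13/487) = 1948/13.
5³ = 125 < 1948/13 ≤ 216 = 6³, so L = 6.

6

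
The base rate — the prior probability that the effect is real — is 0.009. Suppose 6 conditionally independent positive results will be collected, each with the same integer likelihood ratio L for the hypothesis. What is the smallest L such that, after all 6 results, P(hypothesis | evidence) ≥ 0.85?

Prior odds = 0.009/0.991 = 9/991.
Target odds = 0.85/0.15 = 17/3.
Need L⁶ ≥ 17/3 ÷ (9/991) = 16847/27.
2⁶ = 64 < 16847/27 ≤ 729 = 3⁶, so L = 3.

3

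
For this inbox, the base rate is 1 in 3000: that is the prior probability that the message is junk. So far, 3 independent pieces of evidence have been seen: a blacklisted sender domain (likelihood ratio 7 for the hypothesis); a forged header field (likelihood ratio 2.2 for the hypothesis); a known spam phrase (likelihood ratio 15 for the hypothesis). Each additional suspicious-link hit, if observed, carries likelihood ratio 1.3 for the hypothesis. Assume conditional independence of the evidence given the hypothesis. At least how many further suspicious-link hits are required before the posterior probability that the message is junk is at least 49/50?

Prior odds = (1/3000)/(2999/3000) = 1/2999.
Combined Bayes factor of the evidence already in hand = 7 × 2.2 × 15 = 231.
Odds after that evidence = (1/2999) × 231 = 231/2999.
Target odds = 0.98/0.02 = 49.
Need 1.3ⁿ ≥ 49 ÷ (231/2999) = 20993/33.
1.3²⁴ ≈542.801 falls short of 20993/33 but 1.3²⁵ ≈705.641 reaches it, so n = 25.

25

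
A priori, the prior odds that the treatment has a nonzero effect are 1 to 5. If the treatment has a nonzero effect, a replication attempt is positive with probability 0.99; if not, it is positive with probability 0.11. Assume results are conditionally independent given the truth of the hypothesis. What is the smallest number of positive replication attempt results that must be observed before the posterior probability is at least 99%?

Prior odds = 0.2.
Likelihood ratio of a positive = 0.99/0.11 = 9.
Target posterior odds = 0.99/0.01 = 99.
Need 0.2 × 9ⁿ ≥ 99, i.e. 9ⁿ ≥ 495.
9² = 81 falls short of 495 but 9³ = 729 reaches it, so n = 3.

3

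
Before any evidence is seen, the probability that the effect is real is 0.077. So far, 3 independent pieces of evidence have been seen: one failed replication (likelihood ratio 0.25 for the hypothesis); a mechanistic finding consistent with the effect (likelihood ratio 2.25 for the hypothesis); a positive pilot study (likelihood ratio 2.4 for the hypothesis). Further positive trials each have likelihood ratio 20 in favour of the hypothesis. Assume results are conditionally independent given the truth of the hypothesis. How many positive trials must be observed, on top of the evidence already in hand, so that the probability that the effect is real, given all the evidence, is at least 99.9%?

Prior odds = 0.077/0.923 = 77/923.
Combined Bayes factor of the evidence already in hand = 0.25 × 2.25 × 2.4 = 1.35.
Odds after that evidence = (77/923) × 1.35 = 2079/18460.
Target odds = 0.999/0.001 = 999.
Need 20ⁿ ≥ 999 ÷ (2079/18460) = 683020/77.
20³ = 8000 falls short of 683020/77 but 20⁴ = 160000 reaches it, so n = 4.

4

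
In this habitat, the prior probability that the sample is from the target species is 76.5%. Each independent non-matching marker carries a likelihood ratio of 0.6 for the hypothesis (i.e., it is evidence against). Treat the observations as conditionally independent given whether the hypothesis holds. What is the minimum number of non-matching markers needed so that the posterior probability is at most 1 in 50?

Prior odds = 0.765/0.235 = 153/47.
Likelihood ratio per non-matching marker = 0.6.
Target odds: 0.02 ÷ 0.98 = 1/49.
Need (153/47) × 0.6ⁿ ≤ 1/49, i.e. 0.6ⁿ ≤ 47/7497.
0.6⁹ = 19683/1953125 is still above 47/7497 but 0.6¹⁰ = 59049/9765625 is at or below it, so n = 10.

10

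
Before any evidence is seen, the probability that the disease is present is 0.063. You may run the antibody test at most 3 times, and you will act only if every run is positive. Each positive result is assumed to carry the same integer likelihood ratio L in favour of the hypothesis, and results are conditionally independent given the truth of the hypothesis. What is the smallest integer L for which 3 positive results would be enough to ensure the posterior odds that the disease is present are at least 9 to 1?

6

Prior odds = 0.063/0.937 = 63/937.
Target odds = 9.
Need L³ ≥ 9 ÷ (63/937) = 937/7.
5³ = 125 < 937/7 ≤ 216 = 6³, so L = 6.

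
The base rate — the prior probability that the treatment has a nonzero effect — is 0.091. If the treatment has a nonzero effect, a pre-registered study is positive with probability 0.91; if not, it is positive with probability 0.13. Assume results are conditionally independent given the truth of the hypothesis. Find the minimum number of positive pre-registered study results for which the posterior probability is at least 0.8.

Prior odds: 0.091 ÷ 0.909 = 91/909.
Likelihood ratio of a positive = 0.91/0.13 = 7.
Target odds: 0.8 ÷ 0.2 = 4.
Require 7ⁿ ≥ 4 ÷ (91/909) = 3636/91.
7¹ = 7 falls short of 3636/91 but 7² = 49 reaches it, so n = 2.

2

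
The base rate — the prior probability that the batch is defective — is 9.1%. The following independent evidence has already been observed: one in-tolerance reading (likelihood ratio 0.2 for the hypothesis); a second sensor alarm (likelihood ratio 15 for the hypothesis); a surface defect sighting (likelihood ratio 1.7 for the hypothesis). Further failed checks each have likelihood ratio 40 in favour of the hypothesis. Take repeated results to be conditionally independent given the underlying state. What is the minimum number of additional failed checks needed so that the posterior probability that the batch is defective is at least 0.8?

Prior odds = 0.091/0.909 = 91/909.
Combined Bayes factor of the evidence already in hand = 0.2 × 15 × 1.7 = 5.1.
Odds after that evidence = (91/909) × 5.1 = 1547/3030.
Target odds = 0.8/0.2 = 4.
Need 40ⁿ ≥ 4 ÷ (1547/3030) = 12120/1547.
40¹ = 40, which meets the required 12120/1547; so n = 1.

1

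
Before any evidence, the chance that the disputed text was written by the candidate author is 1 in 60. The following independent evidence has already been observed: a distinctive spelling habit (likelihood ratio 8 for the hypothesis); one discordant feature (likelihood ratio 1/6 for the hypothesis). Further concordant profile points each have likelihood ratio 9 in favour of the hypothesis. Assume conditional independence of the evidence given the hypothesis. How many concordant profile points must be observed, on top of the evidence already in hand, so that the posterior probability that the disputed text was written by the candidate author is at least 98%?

4

Prior odds = (1/60)/(59/60) = 1/59.
Combined Bayes factor of the evidence already in hand = 8 × (1/6) = 4/3.
Odds after that evidence = (1/59) × 4/3 = 4/177.
Target odds = 0.98/0.02 = 49.
Need 9ⁿ ≥ 49 ÷ (4/177) = 2168.25.
9³ = 729 falls short of 2168.25 but 9⁴ = 6561 reaches it, so n = 4.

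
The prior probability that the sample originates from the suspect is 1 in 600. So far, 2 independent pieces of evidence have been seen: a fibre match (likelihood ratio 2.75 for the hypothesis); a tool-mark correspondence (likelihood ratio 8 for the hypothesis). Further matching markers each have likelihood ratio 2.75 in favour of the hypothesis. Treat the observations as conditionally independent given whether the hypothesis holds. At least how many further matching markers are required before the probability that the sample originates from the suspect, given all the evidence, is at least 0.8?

Prior odds = (1/600)/(599/600) = 1/599.
Combined Bayes factor of the evidence already in hand = 2.75 × 8 = 22.
Odds after that evidence = (1/599) × 22 = 22/599.
Target odds = 0.8/0.2 = 4.
Need 2.75ⁿ ≥ 4 ÷ (22/599) = 1198/11.
2.75⁴ = 57.19140625 falls short of 1198/11 but 2.75⁵ = 161051/1024 reaches it, so n = 5.

5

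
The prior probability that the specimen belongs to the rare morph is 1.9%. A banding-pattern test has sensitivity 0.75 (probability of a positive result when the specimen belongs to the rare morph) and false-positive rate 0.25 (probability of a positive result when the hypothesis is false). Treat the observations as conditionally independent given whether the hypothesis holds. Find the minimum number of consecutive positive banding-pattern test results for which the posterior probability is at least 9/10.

6

Prior odds: 0.019 ÷ 0.981 = 19/981.
Likelihood ratio of a positive result = 0.75/0.25 = 3.
Target posterior odds = 0.9/0.1 = 9.
Require 3ⁿ ≥ 9 ÷ (19/981) = 8829/19.
3⁵ = 243 falls short of 8829/19 but 3⁶ = 729 reaches it, so n = 6.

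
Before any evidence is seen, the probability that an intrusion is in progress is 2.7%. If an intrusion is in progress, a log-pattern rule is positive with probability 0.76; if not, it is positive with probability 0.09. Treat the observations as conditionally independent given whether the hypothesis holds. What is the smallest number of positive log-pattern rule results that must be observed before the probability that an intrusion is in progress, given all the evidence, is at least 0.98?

4

Prior odds = 0.027/0.973 = 27/973.
Likelihood ratio of a positive = 0.76/0.09 = 76/9.
Target odds: 0.98 ÷ 0.02 = 49.
Need (27/973) × (76/9)ⁿ ≥ 49, i.e. (76/9)ⁿ ≥ 47677/27.
(76/9)³ = 438976/729 falls short of 47677/27 but (76/9)⁴ = 33362176/6561 reaches it, so n = 4.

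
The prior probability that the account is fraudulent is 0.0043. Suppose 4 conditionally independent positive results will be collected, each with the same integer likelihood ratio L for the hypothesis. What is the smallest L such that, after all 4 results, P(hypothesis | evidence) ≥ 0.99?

13

Prior odds = 0.0043/0.9957 = 43/9957.
Target odds = 0.99/0.01 = 99.
Need L⁴ ≥ 99 ÷ (43/9957) = 985743/43.
12⁴ = 20736 < 985743/43 ≤ 28561 = 13⁴, so L = 13.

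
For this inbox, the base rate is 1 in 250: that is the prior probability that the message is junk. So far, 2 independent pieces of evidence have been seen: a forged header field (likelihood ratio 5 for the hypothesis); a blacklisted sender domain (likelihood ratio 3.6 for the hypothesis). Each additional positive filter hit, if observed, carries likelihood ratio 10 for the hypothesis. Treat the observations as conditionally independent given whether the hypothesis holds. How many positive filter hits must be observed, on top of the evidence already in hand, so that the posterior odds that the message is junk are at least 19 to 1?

3

Prior odds = 0.004/0.996 = 1/249.
Combined Bayes factor of the evidence already in hand = 5 × 3.6 = 18.
Odds after that evidence = (1/249) × 18 = 6/83.
Target odds = 19.
Need 10ⁿ ≥ 19 ÷ (6/83) = 1577/6.
10² = 100 falls short of 1577/6 but 10³ = 1000 reaches it, so n = 3.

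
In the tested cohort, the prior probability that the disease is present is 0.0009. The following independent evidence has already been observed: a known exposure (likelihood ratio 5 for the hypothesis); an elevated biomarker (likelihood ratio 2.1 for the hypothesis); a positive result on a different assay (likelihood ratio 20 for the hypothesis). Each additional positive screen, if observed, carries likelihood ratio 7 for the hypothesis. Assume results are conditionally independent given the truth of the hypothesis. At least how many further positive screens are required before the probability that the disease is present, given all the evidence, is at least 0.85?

Prior odds = 0.0009/0.9991 = 9/9991.
Combined Bayes factor of the evidence already in hand = 5 × 2.1 × 20 = 210.
Odds after that evidence = (9/9991) × 210 = 1890/9991.
Target odds = 0.85/0.15 = 17/3.
Need 7ⁿ ≥ 17/3 ÷ (1890/9991) = 169847/5670.
7¹ = 7 falls short of 169847/5670 but 7² = 49 reaches it, so n = 2.

2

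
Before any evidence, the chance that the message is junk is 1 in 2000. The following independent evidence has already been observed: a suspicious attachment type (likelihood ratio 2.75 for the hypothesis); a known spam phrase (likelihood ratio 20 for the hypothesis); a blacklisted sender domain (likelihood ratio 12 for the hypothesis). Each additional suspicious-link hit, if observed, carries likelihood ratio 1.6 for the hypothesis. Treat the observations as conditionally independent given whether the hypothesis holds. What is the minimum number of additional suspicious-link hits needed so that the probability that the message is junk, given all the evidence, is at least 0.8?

6

Prior odds = 0.0005/0.9995 = 1/1999.
Combined Bayes factor of the evidence already in hand = 2.75 × 20 × 12 = 660.
Odds after that evidence = (1/1999) × 660 = 660/1999.
Target odds = 0.8/0.2 = 4.
Need 1.6ⁿ ≥ 4 ÷ (660/1999) = 1999/165.
1.6⁵ = 10.48576 falls short of 1999/165 but 1.6⁶ = 262144/15625 reaches it, so n = 6.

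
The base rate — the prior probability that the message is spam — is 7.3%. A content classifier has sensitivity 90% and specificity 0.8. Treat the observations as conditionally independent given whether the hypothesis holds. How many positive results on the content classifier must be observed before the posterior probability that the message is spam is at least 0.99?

5

Prior odds = 0.073/0.927 = 73/927.
False-positive rate = 1 − 0.8 = 0.2; likelihood ratio of a positive = 0.9/0.2 = 4.5.
Target odds: 0.99 ÷ 0.01 = 99.
Need (73/927) × 4.5ⁿ ≥ 99, i.e. 4.5ⁿ ≥ 91773/73.
4.5⁴ = 410.0625 falls short of 91773/73 but 4.5⁵ = 1845.28125 reaches it, so n = 5.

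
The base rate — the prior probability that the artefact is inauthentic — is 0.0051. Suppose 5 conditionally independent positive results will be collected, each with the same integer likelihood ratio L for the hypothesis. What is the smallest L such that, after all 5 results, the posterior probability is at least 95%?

Prior odds = 0.0051/0.9949 = 51/9949.
Target odds = 0.95/0.05 = 19.
Need L⁵ ≥ 19 ÷ (51/9949) = 189031/51.
5⁵ = 3125 < 189031/51 ≤ 7776 = 6⁵, so L = 6.

6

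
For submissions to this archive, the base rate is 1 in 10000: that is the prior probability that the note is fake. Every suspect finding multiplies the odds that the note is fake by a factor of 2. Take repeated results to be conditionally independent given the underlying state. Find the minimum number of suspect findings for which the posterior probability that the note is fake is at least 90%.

17

Prior odds: 0.0001 ÷ 0.9999 = 1/9999.
Likelihood ratio per suspect finding = 2.
Target odds: 0.9 ÷ 0.1 = 9.
Require 2ⁿ ≥ 9 ÷ (1/9999) = 89991.
2¹⁶ = 65536 falls short of 89991 but 2¹⁷ = 131072 reaches it, so n = 17.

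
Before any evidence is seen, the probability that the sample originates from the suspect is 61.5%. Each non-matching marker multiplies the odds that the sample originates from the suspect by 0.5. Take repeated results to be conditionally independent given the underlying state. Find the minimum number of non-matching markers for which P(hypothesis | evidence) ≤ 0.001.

11

Prior odds: 0.615 ÷ 0.385 = 123/77.
Likelihood ratio per non-matching marker = 0.5.
Target odds: 0.001 ÷ 0.999 = 1/999.
Need (123/77) × 0.5ⁿ ≤ 1/999, i.e. 0.5ⁿ ≤ 77/122877.
0.5¹⁰ = 1/1024 is still above 77/122877 but 0.5¹¹ = 1/2048 is at or below it, so n = 11.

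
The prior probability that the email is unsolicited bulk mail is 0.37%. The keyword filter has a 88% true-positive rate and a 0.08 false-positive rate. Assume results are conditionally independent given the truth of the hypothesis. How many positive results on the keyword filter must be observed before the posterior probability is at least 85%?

4

Prior odds: 0.0037 ÷ 0.9963 = 37/9963.
Likelihood ratio of a positive result = 0.88/0.08 = 11.
Target posterior odds = 0.85/0.15 = 17/3.
Need (37/9963) × 11ⁿ ≥ 17/3, i.e. 11ⁿ ≥ 56457/37.
11³ = 1331 falls short of 56457/37 but 11⁴ = 14641 reaches it, so n = 4.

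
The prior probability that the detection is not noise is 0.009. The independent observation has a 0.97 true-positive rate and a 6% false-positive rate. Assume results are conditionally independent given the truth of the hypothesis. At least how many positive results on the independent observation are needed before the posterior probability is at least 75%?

Prior odds = 0.009/0.991 = 9/991.
Likelihood ratio of a positive result = 0.97/0.06 = 97/6.
Target posterior odds = 0.75/0.25 = 3.
Require (97/6)ⁿ ≥ 3 ÷ (9/991) = 991/3.
(97/6)² = 9409/36 falls short of 991/3 but (97/6)³ = 912673/216 reaches it, so n = 3.

3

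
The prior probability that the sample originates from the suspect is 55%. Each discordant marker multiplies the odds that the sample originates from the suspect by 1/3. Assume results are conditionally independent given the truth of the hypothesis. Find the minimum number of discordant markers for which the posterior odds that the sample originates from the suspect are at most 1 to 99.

Prior odds = 0.55/0.45 = 11/9.
Likelihood ratio per discordant marker = 1/3.
Target odds = 1/99.
Require (1/3)ⁿ ≤ 1/99 ÷ (11/9) = 1/121.
(1/3)⁴ = 1/81 is still above 1/121 but (1/3)⁵ = 1/243 is at or below it, so n = 5.

5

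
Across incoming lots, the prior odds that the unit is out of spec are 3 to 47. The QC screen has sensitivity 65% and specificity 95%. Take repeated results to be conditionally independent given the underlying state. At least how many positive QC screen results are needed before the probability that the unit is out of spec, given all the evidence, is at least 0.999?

4

Prior odds = 3/47.
False-positive rate = 1 − 0.95 = 0.05; likelihood ratio of a positive = 0.65/0.05 = 13.
Target posterior odds = 0.999/0.001 = 999.
Require 13ⁿ ≥ 999 ÷ (3/47) = 15651.
13³ = 2197 falls short of 15651 but 13⁴ = 28561 reaches it, so n = 4.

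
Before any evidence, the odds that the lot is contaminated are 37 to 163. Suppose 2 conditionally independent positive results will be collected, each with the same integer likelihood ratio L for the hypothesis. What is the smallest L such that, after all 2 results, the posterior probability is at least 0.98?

15

Prior odds = 37/163.
Target odds = 0.98/0.02 = 49.
Need L² ≥ 49 ÷ (37/163) = 7987/37.
14² = 196 < 7987/37 ≤ 225 = 15², so L = 15.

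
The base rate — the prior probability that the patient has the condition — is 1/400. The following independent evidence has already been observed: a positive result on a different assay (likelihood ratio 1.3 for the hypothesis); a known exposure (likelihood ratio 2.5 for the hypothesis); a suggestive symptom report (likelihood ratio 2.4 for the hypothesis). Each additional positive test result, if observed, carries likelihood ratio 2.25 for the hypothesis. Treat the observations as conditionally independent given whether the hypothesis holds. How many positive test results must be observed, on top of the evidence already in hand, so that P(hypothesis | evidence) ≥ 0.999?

14

Prior odds = 0.0025/0.9975 = 1/399.
Combined Bayes factor of the evidence already in hand = 1.3 × 2.5 × 2.4 = 7.8.
Odds after that evidence = (1/399) × 7.8 = 13/665.
Target odds = 0.999/0.001 = 999.
Need 2.25ⁿ ≥ 999 ÷ (13/665) = 664335/13.
2.25¹³ ≈37876.8 falls short of 664335/13 but 2.25¹⁴ ≈85222.7 reaches it, so n = 14.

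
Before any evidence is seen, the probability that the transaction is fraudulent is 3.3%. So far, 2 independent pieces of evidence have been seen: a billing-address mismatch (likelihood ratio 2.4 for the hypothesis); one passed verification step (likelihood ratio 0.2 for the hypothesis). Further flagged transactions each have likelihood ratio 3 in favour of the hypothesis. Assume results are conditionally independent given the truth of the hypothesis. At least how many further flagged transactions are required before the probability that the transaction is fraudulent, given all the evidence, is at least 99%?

8

Prior odds = 0.033/0.967 = 33/967.
Combined Bayes factor of the evidence already in hand = 2.4 × 0.2 = 0.48.
Odds after that evidence = (33/967) × 0.48 = 396/24175.
Target odds = 0.99/0.01 = 99.
Need 3ⁿ ≥ 99 ÷ (396/24175) = 6043.75.
3⁷ = 2187 falls short of 6043.75 but 3⁸ = 6561 reaches it, so n = 8.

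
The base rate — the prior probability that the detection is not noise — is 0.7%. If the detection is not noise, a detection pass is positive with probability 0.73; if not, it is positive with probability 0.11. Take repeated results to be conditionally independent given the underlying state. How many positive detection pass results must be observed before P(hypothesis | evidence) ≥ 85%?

Prior odds = 0.007/0.993 = 7/993.
Likelihood ratio of a positive = 0.73/0.11 = 73/11.
Target posterior odds = 0.85/0.15 = 17/3.
Need (7/993) × (73/11)ⁿ ≥ 17/3, i.e. (73/11)ⁿ ≥ 5627/7.
(73/11)³ = 389017/1331 falls short of 5627/7 but (73/11)⁴ = 28398241/14641 reaches it, so n = 4.

4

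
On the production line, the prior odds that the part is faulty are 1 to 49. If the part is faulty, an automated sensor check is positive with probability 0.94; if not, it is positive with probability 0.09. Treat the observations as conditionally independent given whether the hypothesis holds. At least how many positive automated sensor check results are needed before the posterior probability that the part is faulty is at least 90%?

Prior odds = 1/49.
Likelihood ratio of a positive = 0.94/0.09 = 94/9.
Target posterior odds = 0.9/0.1 = 9.
Need (1/49) × (94/9)ⁿ ≥ 9, i.e. (94/9)ⁿ ≥ 441.
(94/9)² = 8836/81 falls short of 441 but (94/9)³ = 830584/729 reaches it, so n = 3.

3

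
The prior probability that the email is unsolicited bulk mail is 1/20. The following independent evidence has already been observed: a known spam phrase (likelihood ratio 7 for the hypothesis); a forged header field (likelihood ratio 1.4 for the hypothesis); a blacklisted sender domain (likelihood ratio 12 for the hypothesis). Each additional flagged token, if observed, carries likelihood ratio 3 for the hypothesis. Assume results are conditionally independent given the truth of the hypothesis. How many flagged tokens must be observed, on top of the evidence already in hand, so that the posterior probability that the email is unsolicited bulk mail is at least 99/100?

Prior odds = 0.05/0.95 = 1/19.
Combined Bayes factor of the evidence already in hand = 7 × 1.4 × 12 = 117.6.
Odds after that evidence = (1/19) × 117.6 = 588/95.
Target odds = 0.99/0.01 = 99.
Need 3ⁿ ≥ 99 ÷ (588/95) = 3135/196.
3² = 9 falls short of 3135/196 but 3³ = 27 reaches it, so n = 3.

3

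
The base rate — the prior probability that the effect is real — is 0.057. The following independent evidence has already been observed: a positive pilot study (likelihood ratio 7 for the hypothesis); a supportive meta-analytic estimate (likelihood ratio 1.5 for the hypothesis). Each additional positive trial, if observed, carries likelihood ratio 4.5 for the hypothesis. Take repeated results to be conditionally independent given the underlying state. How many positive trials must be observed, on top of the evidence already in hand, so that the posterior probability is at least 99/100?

4

Prior odds = 0.057/0.943 = 57/943.
Combined Bayes factor of the evidence already in hand = 7 × 1.5 = 10.5.
Odds after that evidence = (57/943) × 10.5 = 1197/1886.
Target odds = 0.99/0.01 = 99.
Need 4.5ⁿ ≥ 99 ÷ (1197/1886) = 20746/133.
4.5³ = 91.125 falls short of 20746/133 but 4.5⁴ = 410.0625 reaches it, so n = 4.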